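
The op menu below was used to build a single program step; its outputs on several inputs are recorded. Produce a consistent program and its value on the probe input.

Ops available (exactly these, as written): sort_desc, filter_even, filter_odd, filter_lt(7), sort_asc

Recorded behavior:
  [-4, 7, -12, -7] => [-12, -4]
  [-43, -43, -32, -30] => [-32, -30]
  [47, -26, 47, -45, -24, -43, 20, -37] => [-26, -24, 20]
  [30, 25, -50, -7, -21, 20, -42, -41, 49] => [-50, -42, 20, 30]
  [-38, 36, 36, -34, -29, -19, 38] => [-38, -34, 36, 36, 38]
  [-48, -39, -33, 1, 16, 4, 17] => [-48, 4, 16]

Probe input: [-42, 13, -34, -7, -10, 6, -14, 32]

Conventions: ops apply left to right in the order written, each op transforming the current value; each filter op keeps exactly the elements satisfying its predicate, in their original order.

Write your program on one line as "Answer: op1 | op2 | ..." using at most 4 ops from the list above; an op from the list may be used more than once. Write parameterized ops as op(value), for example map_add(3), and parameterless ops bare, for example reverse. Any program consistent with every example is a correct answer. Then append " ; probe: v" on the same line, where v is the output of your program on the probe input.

sort_desc | filter_even | sort_asc ; probe: [-42, -34, -14, -10, 6, 32]

Check, running the answer program on each example:
  [-4, 7, -12, -7] -> [7, -4, -7, -12] -> [-4, -12] -> [-12, -4]
  [-43, -43, -32, -30] -> [-30, -32, -43, -43] -> [-30, -32] -> [-32, -30]
  [47, -26, 47, -45, -24, -43, 20, -37] -> [47, 47, 20, -24, -26, -37, -43, -45] -> [20, -24, -26] -> [-26, -24, 20]
  [30, 25, -50, -7, -21, 20, -42, -41, 49] -> [49, 30, 25, 20, -7, -21, -41, -42, -50] -> [30, 20, -42, -50] -> [-50, -42, 20, 30]
  [-38, 36, 36, -34, -29, -19, 38] -> [38, 36, 36, -19, -29, -34, -38] -> [38, 36, 36, -34, -38] -> [-38, -34, 36, 36, 38]
  [-48, -39, -33, 1, 16, 4, 17] -> [17, 16, 4, 1, -33, -39, -48] -> [16, 4, -48] -> [-48, 4, 16]
  probe: [-42, 13, -34, -7, -10, 6, -14, 32] -> [32, 13, 6, -7, -10, -14, -34, -42] -> [32, 6, -10, -14, -34, -42] -> [-42, -34, -14, -10, 6, 32]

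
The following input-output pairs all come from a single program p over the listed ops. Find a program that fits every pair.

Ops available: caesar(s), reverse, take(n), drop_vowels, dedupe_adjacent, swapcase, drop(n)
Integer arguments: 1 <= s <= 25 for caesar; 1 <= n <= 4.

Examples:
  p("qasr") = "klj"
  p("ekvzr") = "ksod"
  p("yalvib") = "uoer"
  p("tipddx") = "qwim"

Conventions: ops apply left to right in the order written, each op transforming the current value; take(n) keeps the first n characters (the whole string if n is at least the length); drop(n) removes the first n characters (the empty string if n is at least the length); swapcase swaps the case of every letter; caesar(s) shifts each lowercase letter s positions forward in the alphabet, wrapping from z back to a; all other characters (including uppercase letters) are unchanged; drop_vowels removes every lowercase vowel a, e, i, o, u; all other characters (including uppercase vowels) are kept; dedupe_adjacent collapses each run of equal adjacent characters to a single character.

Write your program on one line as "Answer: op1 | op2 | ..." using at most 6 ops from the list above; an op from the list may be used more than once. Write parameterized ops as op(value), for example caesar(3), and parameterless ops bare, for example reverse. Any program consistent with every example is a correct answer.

reverse | drop_vowels | dedupe_adjacent | caesar(20) | caesar(25)

Check, running the answer program on each example:
  "qasr" -> "rsaq" -> "rsq" -> "rsq" -> "lmk" -> "klj"
  "ekvzr" -> "rzvke" -> "rzvk" -> "rzvk" -> "ltpe" -> "ksod"
  "yalvib" -> "bivlay" -> "bvly" -> "bvly" -> "vpfs" -> "uoer"
  "tipddx" -> "xddpit" -> "xddpt" -> "xdpt" -> "rxjn" -> "qwim"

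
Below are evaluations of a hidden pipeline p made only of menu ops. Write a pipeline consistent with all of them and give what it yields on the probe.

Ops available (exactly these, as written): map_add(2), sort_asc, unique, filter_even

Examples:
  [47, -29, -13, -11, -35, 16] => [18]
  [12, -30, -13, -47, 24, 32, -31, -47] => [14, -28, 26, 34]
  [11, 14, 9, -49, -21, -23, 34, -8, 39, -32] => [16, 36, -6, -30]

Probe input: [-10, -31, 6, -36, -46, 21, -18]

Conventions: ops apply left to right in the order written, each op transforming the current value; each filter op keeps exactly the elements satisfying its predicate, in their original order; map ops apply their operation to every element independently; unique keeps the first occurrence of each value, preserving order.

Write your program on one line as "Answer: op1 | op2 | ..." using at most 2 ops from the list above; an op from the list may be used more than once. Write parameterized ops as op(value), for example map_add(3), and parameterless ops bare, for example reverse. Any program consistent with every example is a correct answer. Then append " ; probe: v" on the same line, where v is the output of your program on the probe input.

map_add(2) | filter_even ; probe: [-8, 8, -34, -44, -16]

Check, running the answer program on each example:
  [47, -29, -13, -11, -35, 16] -> [49, -27, -11, -9, -33, 18] -> [18]
  [12, -30, -13, -47, 24, 32, -31, -47] -> [14, -28, -11, -45, 26, 34, -29, -45] -> [14, -28, 26, 34]
  [11, 14, 9, -49, -21, -23, 34, -8, 39, -32] -> [13, 16, 11, -47, -19, -21, 36, -6, 41, -30] -> [16, 36, -6, -30]
  probe: [-10, -31, 6, -36, -46, 21, -18] -> [-8, -29, 8, -34, -44, 23, -16] -> [-8, 8, -34, -44, -16]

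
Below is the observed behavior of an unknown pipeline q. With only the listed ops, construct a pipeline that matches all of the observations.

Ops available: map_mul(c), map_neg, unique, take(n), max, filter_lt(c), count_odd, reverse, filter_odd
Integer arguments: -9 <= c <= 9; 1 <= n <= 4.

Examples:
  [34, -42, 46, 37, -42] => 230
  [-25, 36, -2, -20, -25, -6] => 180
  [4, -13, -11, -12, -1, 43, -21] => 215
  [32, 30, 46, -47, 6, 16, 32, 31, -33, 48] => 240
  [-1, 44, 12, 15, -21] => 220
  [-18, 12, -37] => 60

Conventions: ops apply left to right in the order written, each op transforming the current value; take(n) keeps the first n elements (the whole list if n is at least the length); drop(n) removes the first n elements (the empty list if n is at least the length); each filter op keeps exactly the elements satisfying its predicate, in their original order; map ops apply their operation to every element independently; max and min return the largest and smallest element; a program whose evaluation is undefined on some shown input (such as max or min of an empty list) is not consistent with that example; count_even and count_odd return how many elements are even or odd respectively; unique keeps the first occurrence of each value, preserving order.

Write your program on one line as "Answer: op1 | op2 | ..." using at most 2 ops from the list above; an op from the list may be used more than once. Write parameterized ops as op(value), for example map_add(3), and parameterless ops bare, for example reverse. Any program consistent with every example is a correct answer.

map_mul(5) | max

Check, running the answer program on each example:
  [34, -42, 46, 37, -42] -> [170, -210, 230, 185, -210] -> 230
  [-25, 36, -2, -20, -25, -6] -> [-125, 180, -10, -100, -125, -30] -> 180
  [4, -13, -11, -12, -1, 43, -21] -> [20, -65, -55, -60, -5, 215, -105] -> 215
  [32, 30, 46, -47, 6, 16, 32, 31, -33, 48] -> [160, 150, 230, -235, 30, 80, 160, 155, -165, 240] -> 240
  [-1, 44, 12, 15, -21] -> [-5, 220, 60, 75, -105] -> 220
  [-18, 12, -37] -> [-90, 60, -185] -> 60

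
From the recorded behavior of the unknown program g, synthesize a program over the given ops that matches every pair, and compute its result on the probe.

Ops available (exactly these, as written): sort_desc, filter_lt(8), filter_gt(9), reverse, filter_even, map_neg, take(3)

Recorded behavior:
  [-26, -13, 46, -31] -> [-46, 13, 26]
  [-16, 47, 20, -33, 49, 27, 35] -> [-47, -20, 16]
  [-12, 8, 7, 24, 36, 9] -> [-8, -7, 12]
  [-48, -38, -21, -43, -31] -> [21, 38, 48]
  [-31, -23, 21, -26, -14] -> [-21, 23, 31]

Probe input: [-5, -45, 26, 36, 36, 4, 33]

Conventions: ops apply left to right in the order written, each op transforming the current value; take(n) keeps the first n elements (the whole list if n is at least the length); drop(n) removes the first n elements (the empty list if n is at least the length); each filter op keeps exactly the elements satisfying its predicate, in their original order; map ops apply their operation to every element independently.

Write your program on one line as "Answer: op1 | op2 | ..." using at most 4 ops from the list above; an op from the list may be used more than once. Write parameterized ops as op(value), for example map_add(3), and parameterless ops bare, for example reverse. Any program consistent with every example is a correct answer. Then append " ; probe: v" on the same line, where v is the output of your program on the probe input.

take(3) | sort_desc | map_neg ; probe: [-26, 5, 45]

Check, running the answer program on each example:
  [-26, -13, 46, -31] -> [-26, -13, 46] -> [46, -13, -26] -> [-46, 13, 26]
  [-16, 47, 20, -33, 49, 27, 35] -> [-16, 47, 20] -> [47, 20, -16] -> [-47, -20, 16]
  [-12, 8, 7, 24, 36, 9] -> [-12, 8, 7] -> [8, 7, -12] -> [-8, -7, 12]
  [-48, -38, -21, -43, -31] -> [-48, -38, -21] -> [-21, -38, -48] -> [21, 38, 48]
  [-31, -23, 21, -26, -14] -> [-31, -23, 21] -> [21, -23, -31] -> [-21, 23, 31]
  probe: [-5, -45, 26, 36, 36, 4, 33] -> [-5, -45, 26] -> [26, -5, -45] -> [-26, 5, 45]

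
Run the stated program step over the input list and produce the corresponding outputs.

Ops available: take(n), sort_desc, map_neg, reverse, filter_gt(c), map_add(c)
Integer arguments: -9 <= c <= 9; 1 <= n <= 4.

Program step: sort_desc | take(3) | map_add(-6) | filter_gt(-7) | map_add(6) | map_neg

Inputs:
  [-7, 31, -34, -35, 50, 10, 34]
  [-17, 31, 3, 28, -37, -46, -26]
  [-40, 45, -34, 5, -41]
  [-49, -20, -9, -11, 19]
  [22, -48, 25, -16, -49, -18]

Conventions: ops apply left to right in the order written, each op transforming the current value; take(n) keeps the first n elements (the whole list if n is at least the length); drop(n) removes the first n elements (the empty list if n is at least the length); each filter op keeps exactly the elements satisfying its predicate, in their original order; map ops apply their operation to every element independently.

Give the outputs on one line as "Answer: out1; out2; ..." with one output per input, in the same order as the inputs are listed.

[-50, -34, -31]; [-31, -28, -3]; [-45, -5]; [-19]; [-25, -22]

Execution, op by op:
  [-7, 31, -34, -35, 50, 10, 34] -> [50, 34, 31, 10, -7, -34, -35] -> [50, 34, 31] -> [44, 28, 25] -> [44, 28, 25] -> [50, 34, 31] -> [-50, -34, -31]
  [-17, 31, 3, 28, -37, -46, -26] -> [31, 28, 3, -17, -26, -37, -46] -> [31, 28, 3] -> [25, 22, -3] -> [25, 22, -3] -> [31, 28, 3] -> [-31, -28, -3]
  [-40, 45, -34, 5, -41] -> [45, 5, -34, -40, -41] -> [45, 5, -34] -> [39, -1, -40] -> [39, -1] -> [45, 5] -> [-45, -5]
  [-49, -20, -9, -11, 19] -> [19, -9, -11, -20, -49] -> [19, -9, -11] -> [13, -15, -17] -> [13] -> [19] -> [-19]
  [22, -48, 25, -16, -49, -18] -> [25, 22, -16, -18, -48, -49] -> [25, 22, -16] -> [19, 16, -22] -> [19, 16] -> [25, 22] -> [-25, -22]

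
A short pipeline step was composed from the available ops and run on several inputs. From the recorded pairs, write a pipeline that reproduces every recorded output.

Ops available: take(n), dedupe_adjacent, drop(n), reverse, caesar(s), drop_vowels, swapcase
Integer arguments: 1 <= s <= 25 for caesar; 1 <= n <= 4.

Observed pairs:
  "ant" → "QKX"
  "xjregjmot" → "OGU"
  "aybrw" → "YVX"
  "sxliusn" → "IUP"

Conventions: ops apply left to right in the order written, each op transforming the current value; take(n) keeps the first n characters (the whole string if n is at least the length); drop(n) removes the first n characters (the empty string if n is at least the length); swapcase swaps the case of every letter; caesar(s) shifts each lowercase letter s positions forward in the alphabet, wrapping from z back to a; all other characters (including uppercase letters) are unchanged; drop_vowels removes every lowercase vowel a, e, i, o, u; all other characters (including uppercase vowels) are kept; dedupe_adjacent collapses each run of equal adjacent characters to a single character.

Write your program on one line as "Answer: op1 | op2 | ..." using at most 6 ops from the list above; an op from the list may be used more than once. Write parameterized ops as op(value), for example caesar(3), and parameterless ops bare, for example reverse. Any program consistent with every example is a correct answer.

take(3) | caesar(12) | reverse | caesar(11) | swapcase

Check, running the answer program on each example:
  "ant" -> "ant" -> "mzf" -> "fzm" -> "qkx" -> "QKX"
  "xjregjmot" -> "xjr" -> "jvd" -> "dvj" -> "ogu" -> "OGU"
  "aybrw" -> "ayb" -> "mkn" -> "nkm" -> "yvx" -> "YVX"
  "sxliusn" -> "sxl" -> "ejx" -> "xje" -> "iup" -> "IUP"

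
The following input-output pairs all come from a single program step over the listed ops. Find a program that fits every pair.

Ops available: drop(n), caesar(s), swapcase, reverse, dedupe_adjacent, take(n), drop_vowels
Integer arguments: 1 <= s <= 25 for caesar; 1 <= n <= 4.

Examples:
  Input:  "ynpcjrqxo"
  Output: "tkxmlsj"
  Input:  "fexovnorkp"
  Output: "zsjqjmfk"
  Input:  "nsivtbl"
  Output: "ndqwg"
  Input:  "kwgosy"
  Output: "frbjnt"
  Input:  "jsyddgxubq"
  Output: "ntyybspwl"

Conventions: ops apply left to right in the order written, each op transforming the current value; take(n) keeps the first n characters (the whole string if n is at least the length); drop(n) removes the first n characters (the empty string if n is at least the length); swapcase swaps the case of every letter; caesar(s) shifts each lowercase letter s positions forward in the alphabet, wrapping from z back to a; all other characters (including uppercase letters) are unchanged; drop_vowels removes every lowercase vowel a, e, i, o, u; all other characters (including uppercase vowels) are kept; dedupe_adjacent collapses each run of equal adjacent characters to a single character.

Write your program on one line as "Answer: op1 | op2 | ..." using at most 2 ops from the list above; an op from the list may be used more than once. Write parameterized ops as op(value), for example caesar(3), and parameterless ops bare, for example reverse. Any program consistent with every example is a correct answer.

caesar(21) | drop_vowels

Check, running the answer program on each example:
  "ynpcjrqxo" -> "tikxemlsj" -> "tkxmlsj"
  "fexovnorkp" -> "azsjqijmfk" -> "zsjqjmfk"
  "nsivtbl" -> "indqowg" -> "ndqwg"
  "kwgosy" -> "frbjnt" -> "frbjnt"
  "jsyddgxubq" -> "entyybspwl" -> "ntyybspwl"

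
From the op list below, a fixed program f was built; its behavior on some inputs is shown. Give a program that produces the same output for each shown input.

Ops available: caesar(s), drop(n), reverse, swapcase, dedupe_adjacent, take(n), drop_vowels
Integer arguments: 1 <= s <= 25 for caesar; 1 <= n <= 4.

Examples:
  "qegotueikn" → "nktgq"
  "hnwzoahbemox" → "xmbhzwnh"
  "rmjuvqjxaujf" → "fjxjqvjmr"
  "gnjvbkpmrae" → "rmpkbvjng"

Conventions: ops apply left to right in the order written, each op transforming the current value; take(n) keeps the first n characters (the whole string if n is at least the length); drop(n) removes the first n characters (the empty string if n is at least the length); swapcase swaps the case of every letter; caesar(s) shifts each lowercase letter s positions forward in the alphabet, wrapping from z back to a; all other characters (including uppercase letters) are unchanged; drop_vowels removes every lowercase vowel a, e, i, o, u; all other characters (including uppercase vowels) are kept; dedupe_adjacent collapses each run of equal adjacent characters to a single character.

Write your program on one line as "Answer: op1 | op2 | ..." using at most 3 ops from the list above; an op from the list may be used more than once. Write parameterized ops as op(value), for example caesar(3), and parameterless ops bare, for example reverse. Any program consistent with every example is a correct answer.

drop_vowels | reverse

Check, running the answer program on each example:
  "qegotueikn" -> "qgtkn" -> "nktgq"
  "hnwzoahbemox" -> "hnwzhbmx" -> "xmbhzwnh"
  "rmjuvqjxaujf" -> "rmjvqjxjf" -> "fjxjqvjmr"
  "gnjvbkpmrae" -> "gnjvbkpmr" -> "rmpkbvjng"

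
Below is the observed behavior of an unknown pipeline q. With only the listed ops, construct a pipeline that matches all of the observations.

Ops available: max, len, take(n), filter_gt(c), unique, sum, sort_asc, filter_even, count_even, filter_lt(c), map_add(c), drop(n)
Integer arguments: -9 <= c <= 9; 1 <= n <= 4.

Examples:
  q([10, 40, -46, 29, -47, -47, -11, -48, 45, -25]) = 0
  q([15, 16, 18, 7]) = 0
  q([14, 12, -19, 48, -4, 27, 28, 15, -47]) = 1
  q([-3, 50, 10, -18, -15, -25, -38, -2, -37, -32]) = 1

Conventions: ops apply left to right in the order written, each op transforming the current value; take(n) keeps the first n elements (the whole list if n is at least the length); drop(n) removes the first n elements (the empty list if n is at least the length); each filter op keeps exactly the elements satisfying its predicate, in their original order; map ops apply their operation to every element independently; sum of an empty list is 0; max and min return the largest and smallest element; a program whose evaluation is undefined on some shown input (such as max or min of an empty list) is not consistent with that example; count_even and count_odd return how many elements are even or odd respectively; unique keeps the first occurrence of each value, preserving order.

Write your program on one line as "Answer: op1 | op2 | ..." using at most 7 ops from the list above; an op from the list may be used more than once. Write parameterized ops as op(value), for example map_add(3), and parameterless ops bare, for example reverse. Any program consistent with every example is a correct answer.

map_add(5) | filter_lt(4) | take(2) | map_add(-3) | drop(1) | count_even

Check, running the answer program on each example:
  [10, 40, -46, 29, -47, -47, -11, -48, 45, -25] -> [15, 45, -41, 34, -42, -42, -6, -43, 50, -20] -> [-41, -42, -42, -6, -43, -20] -> [-41, -42] -> [-44, -45] -> [-45] -> 0
  [15, 16, 18, 7] -> [20, 21, 23, 12] -> [] -> [] -> [] -> [] -> 0
  [14, 12, -19, 48, -4, 27, 28, 15, -47] -> [19, 17, -14, 53, 1, 32, 33, 20, -42] -> [-14, 1, -42] -> [-14, 1] -> [-17, -2] -> [-2] -> 1
  [-3, 50, 10, -18, -15, -25, -38, -2, -37, -32] -> [2, 55, 15, -13, -10, -20, -33, 3, -32, -27] -> [2, -13, -10, -20, -33, 3, -32, -27] -> [2, -13] -> [-1, -16] -> [-16] -> 1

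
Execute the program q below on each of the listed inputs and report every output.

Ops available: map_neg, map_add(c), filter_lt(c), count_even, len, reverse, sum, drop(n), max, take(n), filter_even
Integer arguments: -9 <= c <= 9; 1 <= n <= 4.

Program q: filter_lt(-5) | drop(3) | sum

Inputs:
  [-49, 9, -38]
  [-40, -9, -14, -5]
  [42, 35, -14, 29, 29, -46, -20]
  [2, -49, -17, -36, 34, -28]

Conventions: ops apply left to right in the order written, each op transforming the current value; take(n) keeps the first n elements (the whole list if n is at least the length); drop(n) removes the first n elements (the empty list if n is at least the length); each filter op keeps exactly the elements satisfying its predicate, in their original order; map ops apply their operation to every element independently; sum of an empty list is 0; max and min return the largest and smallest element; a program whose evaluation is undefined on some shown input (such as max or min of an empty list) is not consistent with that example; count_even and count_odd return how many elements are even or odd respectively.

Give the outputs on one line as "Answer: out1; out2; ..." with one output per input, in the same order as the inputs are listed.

Execution, op by op:
  [-49, 9, -38] -> [-49, -38] -> [] -> 0
  [-40, -9, -14, -5] -> [-40, -9, -14] -> [] -> 0
  [42, 35, -14, 29, 29, -46, -20] -> [-14, -46, -20] -> [] -> 0
  [2, -49, -17, -36, 34, -28] -> [-49, -17, -36, -28] -> [-28] -> -28

0; 0; 0; -28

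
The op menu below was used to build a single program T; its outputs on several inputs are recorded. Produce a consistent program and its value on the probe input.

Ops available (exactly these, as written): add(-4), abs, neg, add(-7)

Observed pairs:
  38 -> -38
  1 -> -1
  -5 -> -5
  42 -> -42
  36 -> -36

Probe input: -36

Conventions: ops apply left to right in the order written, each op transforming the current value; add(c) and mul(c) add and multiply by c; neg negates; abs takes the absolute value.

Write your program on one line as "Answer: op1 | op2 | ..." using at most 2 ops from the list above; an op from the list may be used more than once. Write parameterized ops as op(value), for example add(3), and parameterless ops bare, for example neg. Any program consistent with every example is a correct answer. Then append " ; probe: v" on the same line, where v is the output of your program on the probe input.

abs | neg ; probe: -36

Check, running the answer program on each example:
  38 -> 38 -> -38
  1 -> 1 -> -1
  -5 -> 5 -> -5
  42 -> 42 -> -42
  36 -> 36 -> -36
  probe: -36 -> 36 -> -36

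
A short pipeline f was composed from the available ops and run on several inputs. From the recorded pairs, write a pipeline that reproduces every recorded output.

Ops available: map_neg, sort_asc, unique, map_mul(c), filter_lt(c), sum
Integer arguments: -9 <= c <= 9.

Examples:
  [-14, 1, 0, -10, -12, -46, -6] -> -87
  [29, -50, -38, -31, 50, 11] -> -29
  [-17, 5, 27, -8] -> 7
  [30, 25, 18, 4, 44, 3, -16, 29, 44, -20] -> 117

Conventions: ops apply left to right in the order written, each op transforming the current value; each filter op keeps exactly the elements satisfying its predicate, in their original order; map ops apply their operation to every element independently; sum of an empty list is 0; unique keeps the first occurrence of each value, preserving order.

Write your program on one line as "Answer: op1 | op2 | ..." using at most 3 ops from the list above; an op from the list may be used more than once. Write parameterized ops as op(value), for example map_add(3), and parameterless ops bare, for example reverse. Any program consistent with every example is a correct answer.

unique | sum

Check, running the answer program on each example:
  [-14, 1, 0, -10, -12, -46, -6] -> [-14, 1, 0, -10, -12, -46, -6] -> -87
  [29, -50, -38, -31, 50, 11] -> [29, -50, -38, -31, 50, 11] -> -29
  [-17, 5, 27, -8] -> [-17, 5, 27, -8] -> 7
  [30, 25, 18, 4, 44, 3, -16, 29, 44, -20] -> [30, 25, 18, 4, 44, 3, -16, 29, -20] -> 117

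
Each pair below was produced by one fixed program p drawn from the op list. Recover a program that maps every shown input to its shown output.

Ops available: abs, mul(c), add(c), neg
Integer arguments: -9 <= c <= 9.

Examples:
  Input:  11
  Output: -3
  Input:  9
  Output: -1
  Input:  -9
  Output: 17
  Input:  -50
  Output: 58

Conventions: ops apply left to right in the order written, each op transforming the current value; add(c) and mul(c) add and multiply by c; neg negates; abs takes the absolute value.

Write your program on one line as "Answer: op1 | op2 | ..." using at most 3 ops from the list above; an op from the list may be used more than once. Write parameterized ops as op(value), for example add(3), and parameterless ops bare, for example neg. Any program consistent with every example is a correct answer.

mul(-1) | add(8)

Check, running the answer program on each example:
  11 -> -11 -> -3
  9 -> -9 -> -1
  -9 -> 9 -> 17
  -50 -> 50 -> 58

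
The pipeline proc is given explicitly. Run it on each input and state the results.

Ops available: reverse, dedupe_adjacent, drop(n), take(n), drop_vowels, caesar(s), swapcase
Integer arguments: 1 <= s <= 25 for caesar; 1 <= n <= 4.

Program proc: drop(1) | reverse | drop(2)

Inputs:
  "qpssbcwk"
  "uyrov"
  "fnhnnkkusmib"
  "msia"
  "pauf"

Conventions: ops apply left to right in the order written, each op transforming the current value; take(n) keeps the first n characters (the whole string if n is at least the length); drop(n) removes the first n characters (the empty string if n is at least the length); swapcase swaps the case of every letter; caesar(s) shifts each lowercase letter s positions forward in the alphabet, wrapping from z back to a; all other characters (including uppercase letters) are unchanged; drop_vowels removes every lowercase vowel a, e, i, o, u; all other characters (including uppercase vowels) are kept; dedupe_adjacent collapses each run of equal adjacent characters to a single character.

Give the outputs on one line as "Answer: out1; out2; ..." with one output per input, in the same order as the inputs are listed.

Execution, op by op:
  "qpssbcwk" -> "pssbcwk" -> "kwcbssp" -> "cbssp"
  "uyrov" -> "yrov" -> "vory" -> "ry"
  "fnhnnkkusmib" -> "nhnnkkusmib" -> "bimsukknnhn" -> "msukknnhn"
  "msia" -> "sia" -> "ais" -> "s"
  "pauf" -> "auf" -> "fua" -> "a"

"cbssp"; "ry"; "msukknnhn"; "s"; "a"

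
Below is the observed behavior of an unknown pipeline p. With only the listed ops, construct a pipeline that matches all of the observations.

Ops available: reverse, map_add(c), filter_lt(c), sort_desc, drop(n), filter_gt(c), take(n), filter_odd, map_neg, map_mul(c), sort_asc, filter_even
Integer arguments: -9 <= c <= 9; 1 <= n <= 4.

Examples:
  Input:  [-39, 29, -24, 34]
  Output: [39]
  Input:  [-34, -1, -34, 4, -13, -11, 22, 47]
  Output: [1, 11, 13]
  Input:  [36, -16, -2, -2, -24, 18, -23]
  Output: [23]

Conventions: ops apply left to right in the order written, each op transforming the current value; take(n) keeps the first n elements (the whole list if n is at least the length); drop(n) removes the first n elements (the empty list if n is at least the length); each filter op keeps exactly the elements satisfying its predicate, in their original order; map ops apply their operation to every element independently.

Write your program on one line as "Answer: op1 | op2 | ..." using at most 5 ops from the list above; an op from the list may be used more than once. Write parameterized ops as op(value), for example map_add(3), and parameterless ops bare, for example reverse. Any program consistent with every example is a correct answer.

sort_desc | drop(3) | filter_odd | map_neg

Check, running the answer program on each example:
  [-39, 29, -24, 34] -> [34, 29, -24, -39] -> [-39] -> [-39] -> [39]
  [-34, -1, -34, 4, -13, -11, 22, 47] -> [47, 22, 4, -1, -11, -13, -34, -34] -> [-1, -11, -13, -34, -34] -> [-1, -11, -13] -> [1, 11, 13]
  [36, -16, -2, -2, -24, 18, -23] -> [36, 18, -2, -2, -16, -23, -24] -> [-2, -16, -23, -24] -> [-23] -> [23]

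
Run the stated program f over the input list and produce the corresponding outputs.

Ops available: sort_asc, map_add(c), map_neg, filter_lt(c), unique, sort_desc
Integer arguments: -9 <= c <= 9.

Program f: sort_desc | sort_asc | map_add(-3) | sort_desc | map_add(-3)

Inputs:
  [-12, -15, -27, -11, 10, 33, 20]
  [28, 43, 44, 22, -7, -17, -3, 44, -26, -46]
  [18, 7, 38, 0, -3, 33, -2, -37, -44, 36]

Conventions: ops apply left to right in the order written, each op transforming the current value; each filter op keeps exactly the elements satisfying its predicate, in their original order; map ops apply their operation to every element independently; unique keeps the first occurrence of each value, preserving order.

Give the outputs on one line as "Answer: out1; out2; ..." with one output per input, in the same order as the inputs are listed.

Execution, op by op:
  [-12, -15, -27, -11, 10, 33, 20] -> [33, 20, 10, -11, -12, -15, -27] -> [-27, -15, -12, -11, 10, 20, 33] -> [-30, -18, -15, -14, 7, 17, 30] -> [30, 17, 7, -14, -15, -18, -30] -> [27, 14, 4, -17, -18, -21, -33]
  [28, 43, 44, 22, -7, -17, -3, 44, -26, -46] -> [44, 44, 43, 28, 22, -3, -7, -17, -26, -46] -> [-46, -26, -17, -7, -3, 22, 28, 43, 44, 44] -> [-49, -29, -20, -10, -6, 19, 25, 40, 41, 41] -> [41, 41, 40, 25, 19, -6, -10, -20, -29, -49] -> [38, 38, 37, 22, 16, -9, -13, -23, -32, -52]
  [18, 7, 38, 0, -3, 33, -2, -37, -44, 36] -> [38, 36, 33, 18, 7, 0, -2, -3, -37, -44] -> [-44, -37, -3, -2, 0, 7, 18, 33, 36, 38] -> [-47, -40, -6, -5, -3, 4, 15, 30, 33, 35] -> [35, 33, 30, 15, 4, -3, -5, -6, -40, -47] -> [32, 30, 27, 12, 1, -6, -8, -9, -43, -50]

[27, 14, 4, -17, -18, -21, -33]; [38, 38, 37, 22, 16, -9, -13, -23, -32, -52]; [32, 30, 27, 12, 1, -6, -8, -9, -43, -50]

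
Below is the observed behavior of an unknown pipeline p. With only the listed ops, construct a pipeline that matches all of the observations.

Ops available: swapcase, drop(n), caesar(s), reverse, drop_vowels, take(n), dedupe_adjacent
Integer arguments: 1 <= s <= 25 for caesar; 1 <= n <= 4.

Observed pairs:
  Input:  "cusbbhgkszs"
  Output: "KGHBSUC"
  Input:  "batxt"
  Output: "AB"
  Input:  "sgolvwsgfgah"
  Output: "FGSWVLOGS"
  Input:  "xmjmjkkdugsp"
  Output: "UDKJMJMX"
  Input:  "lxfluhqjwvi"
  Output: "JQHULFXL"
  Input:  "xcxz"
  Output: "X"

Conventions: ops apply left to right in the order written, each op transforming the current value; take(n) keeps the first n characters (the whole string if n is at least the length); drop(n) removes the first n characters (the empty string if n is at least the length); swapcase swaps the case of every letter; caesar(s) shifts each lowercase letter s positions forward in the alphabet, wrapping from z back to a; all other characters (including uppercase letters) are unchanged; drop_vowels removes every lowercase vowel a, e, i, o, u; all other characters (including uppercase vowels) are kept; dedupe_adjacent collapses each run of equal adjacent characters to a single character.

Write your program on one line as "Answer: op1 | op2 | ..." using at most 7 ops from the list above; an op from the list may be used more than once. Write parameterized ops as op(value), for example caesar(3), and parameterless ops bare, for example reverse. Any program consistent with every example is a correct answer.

swapcase | dedupe_adjacent | swapcase | reverse | drop(3) | swapcase

Check, running the answer program on each example:
  "cusbbhgkszs" -> "CUSBBHGKSZS" -> "CUSBHGKSZS" -> "cusbhgkszs" -> "szskghbsuc" -> "kghbsuc" -> "KGHBSUC"
  "batxt" -> "BATXT" -> "BATXT" -> "batxt" -> "txtab" -> "ab" -> "AB"
  "sgolvwsgfgah" -> "SGOLVWSGFGAH" -> "SGOLVWSGFGAH" -> "sgolvwsgfgah" -> "hagfgswvlogs" -> "fgswvlogs" -> "FGSWVLOGS"
  "xmjmjkkdugsp" -> "XMJMJKKDUGSP" -> "XMJMJKDUGSP" -> "xmjmjkdugsp" -> "psgudkjmjmx" -> "udkjmjmx" -> "UDKJMJMX"
  "lxfluhqjwvi" -> "LXFLUHQJWVI" -> "LXFLUHQJWVI" -> "lxfluhqjwvi" -> "ivwjqhulfxl" -> "jqhulfxl" -> "JQHULFXL"
  "xcxz" -> "XCXZ" -> "XCXZ" -> "xcxz" -> "zxcx" -> "x" -> "X"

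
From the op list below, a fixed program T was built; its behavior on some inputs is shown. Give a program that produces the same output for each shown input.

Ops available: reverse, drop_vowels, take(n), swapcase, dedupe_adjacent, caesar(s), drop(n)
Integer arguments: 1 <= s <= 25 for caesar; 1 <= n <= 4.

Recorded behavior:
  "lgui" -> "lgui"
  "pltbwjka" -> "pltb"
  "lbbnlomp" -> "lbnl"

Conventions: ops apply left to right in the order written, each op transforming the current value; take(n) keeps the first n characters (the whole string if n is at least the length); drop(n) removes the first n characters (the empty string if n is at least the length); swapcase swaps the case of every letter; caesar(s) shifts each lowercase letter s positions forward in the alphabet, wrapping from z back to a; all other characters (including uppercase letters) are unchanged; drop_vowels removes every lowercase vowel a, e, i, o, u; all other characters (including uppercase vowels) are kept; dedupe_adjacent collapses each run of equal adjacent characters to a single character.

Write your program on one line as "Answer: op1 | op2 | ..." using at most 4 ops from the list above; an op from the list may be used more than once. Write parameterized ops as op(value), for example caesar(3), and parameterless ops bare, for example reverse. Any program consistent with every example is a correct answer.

swapcase | dedupe_adjacent | take(4) | swapcase

Check, running the answer program on each example:
  "lgui" -> "LGUI" -> "LGUI" -> "LGUI" -> "lgui"
  "pltbwjka" -> "PLTBWJKA" -> "PLTBWJKA" -> "PLTB" -> "pltb"
  "lbbnlomp" -> "LBBNLOMP" -> "LBNLOMP" -> "LBNL" -> "lbnl"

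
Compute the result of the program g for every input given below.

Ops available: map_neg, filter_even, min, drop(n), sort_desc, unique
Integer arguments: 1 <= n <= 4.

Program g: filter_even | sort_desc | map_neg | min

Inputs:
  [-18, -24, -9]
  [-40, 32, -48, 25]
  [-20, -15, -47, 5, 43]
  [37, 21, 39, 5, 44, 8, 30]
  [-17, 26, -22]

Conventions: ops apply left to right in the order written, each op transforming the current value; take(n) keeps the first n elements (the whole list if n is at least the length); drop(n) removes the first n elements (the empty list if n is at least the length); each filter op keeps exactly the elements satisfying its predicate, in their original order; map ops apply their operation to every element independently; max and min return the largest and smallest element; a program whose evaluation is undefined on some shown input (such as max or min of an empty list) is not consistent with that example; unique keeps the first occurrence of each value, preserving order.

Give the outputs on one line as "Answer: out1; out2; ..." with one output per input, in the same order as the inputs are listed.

18; -32; 20; -44; -26

Execution, op by op:
  [-18, -24, -9] -> [-18, -24] -> [-18, -24] -> [18, 24] -> 18
  [-40, 32, -48, 25] -> [-40, 32, -48] -> [32, -40, -48] -> [-32, 40, 48] -> -32
  [-20, -15, -47, 5, 43] -> [-20] -> [-20] -> [20] -> 20
  [37, 21, 39, 5, 44, 8, 30] -> [44, 8, 30] -> [44, 30, 8] -> [-44, -30, -8] -> -44
  [-17, 26, -22] -> [26, -22] -> [26, -22] -> [-26, 22] -> -26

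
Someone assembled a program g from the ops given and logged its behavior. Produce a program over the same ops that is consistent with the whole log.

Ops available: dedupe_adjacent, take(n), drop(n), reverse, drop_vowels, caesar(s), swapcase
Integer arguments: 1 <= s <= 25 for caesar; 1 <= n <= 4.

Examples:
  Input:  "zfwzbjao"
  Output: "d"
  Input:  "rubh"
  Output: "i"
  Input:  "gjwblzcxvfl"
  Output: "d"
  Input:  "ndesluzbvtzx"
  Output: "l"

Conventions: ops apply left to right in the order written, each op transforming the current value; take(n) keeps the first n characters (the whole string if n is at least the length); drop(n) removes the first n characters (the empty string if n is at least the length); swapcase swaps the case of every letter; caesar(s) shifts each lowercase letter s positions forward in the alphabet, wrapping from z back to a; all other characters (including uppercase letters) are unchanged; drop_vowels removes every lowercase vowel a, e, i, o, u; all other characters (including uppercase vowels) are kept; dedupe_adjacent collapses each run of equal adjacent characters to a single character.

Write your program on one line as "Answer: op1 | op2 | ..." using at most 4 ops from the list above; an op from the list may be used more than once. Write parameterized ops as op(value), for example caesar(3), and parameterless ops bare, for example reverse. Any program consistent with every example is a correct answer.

take(4) | caesar(7) | drop(2) | take(1)

Check, running the answer program on each example:
  "zfwzbjao" -> "zfwz" -> "gmdg" -> "dg" -> "d"
  "rubh" -> "rubh" -> "ybio" -> "io" -> "i"
  "gjwblzcxvfl" -> "gjwb" -> "nqdi" -> "di" -> "d"
  "ndesluzbvtzx" -> "ndes" -> "uklz" -> "lz" -> "l"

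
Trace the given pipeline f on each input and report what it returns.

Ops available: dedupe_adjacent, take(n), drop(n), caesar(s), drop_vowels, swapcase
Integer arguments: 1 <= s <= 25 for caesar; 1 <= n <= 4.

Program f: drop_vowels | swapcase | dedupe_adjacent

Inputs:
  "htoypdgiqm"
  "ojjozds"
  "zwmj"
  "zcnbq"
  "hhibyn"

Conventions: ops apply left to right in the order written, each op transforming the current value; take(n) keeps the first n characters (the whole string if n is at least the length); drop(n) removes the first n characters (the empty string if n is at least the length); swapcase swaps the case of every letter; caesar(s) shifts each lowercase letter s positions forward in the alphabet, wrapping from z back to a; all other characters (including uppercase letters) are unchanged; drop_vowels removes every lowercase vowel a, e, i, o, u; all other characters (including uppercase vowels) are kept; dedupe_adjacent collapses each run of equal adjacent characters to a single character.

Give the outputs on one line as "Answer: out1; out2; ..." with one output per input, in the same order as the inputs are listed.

Execution, op by op:
  "htoypdgiqm" -> "htypdgqm" -> "HTYPDGQM" -> "HTYPDGQM"
  "ojjozds" -> "jjzds" -> "JJZDS" -> "JZDS"
  "zwmj" -> "zwmj" -> "ZWMJ" -> "ZWMJ"
  "zcnbq" -> "zcnbq" -> "ZCNBQ" -> "ZCNBQ"
  "hhibyn" -> "hhbyn" -> "HHBYN" -> "HBYN"

"HTYPDGQM"; "JZDS"; "ZWMJ"; "ZCNBQ"; "HBYN"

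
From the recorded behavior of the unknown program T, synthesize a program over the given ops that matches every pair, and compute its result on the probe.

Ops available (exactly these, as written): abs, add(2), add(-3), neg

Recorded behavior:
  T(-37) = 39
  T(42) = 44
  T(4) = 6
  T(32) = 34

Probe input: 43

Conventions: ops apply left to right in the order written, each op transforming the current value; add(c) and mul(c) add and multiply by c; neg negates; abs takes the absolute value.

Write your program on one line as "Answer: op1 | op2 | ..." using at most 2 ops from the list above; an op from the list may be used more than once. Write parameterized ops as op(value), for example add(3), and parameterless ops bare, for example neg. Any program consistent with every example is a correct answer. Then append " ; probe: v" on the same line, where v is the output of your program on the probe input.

abs | add(2) ; probe: 45

Check, running the answer program on each example:
  -37 -> 37 -> 39
  42 -> 42 -> 44
  4 -> 4 -> 6
  32 -> 32 -> 34
  probe: 43 -> 43 -> 45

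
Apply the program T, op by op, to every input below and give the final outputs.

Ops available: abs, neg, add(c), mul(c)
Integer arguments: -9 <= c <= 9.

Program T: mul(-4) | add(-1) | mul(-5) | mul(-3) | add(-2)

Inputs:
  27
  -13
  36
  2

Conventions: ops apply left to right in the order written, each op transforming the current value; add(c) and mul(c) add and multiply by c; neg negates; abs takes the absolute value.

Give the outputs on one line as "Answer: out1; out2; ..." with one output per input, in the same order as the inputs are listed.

Execution, op by op:
  27 -> -108 -> -109 -> 545 -> -1635 -> -1637
  -13 -> 52 -> 51 -> -255 -> 765 -> 763
  36 -> -144 -> -145 -> 725 -> -2175 -> -2177
  2 -> -8 -> -9 -> 45 -> -135 -> -137

-1637; 763; -2177; -137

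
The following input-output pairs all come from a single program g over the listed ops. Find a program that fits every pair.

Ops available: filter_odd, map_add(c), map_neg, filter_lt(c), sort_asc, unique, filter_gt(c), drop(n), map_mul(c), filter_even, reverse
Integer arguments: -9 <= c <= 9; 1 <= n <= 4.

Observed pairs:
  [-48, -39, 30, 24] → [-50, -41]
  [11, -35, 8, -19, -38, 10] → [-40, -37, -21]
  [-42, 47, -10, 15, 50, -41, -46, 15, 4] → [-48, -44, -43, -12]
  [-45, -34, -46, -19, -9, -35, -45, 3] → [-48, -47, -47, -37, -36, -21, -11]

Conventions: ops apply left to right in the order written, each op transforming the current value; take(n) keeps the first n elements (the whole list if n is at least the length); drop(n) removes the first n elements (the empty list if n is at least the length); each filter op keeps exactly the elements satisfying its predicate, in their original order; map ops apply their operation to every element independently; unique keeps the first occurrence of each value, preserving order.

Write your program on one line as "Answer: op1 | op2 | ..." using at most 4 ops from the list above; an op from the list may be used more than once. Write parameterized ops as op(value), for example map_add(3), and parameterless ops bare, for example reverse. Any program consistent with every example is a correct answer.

filter_lt(3) | reverse | map_add(-2) | sort_asc

Check, running the answer program on each example:
  [-48, -39, 30, 24] -> [-48, -39] -> [-39, -48] -> [-41, -50] -> [-50, -41]
  [11, -35, 8, -19, -38, 10] -> [-35, -19, -38] -> [-38, -19, -35] -> [-40, -21, -37] -> [-40, -37, -21]
  [-42, 47, -10, 15, 50, -41, -46, 15, 4] -> [-42, -10, -41, -46] -> [-46, -41, -10, -42] -> [-48, -43, -12, -44] -> [-48, -44, -43, -12]
  [-45, -34, -46, -19, -9, -35, -45, 3] -> [-45, -34, -46, -19, -9, -35, -45] -> [-45, -35, -9, -19, -46, -34, -45] -> [-47, -37, -11, -21, -48, -36, -47] -> [-48, -47, -47, -37, -36, -21, -11]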